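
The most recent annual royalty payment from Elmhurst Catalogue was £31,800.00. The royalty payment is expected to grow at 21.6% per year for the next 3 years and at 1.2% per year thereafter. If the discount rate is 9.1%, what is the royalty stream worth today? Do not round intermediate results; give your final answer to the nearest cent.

D_1 = 38668.80000
D_2 = 47021.26080
D_3 = 57177.85313
Terminal value at year 3: TV = D_3×(1+g_2)/(r−g_2) = 57863.98737/0.079 = 732455.53633
P_0 = D_1/(1+r)^1 + D_2/(1+r)^2 + D_3/(1+r)^3 + TV/(1+r)^3
    = 35443.44638 + 39504.33620 + 44030.49755 + 564036.24705 = 683014.52717

£683014.53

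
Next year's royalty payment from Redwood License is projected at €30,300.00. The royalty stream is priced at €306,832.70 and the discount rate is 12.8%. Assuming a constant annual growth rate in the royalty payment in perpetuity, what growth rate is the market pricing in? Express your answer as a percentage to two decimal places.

P = D₁/(r−g) ⇒ g = r − D₁/P = 0.128 − €30,300.00/€306,832.70 = 0.029249

2.92%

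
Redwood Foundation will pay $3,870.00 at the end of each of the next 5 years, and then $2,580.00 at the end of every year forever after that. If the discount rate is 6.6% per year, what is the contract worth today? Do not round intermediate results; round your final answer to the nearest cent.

$44437.30

PV of 5-year annuity: $3,870.00 × [1 − (1+0.066)^−5] / 0.066 = 16039.16824
Perpetuity value at year 5: $2,580.00 / 0.066 = 39090.90909
PV of perpetuity: 39090.90909 / (1+0.066)^5 = 28398.13026
Total PV = 16039.16824 + 28398.13026 = 44437.29851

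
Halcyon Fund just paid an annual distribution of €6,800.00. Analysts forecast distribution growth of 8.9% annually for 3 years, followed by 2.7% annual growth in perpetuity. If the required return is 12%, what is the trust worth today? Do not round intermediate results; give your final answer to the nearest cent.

D_1 = 7405.20000
D_2 = 8064.26280
D_3 = 8781.98219
Terminal value at year 3: TV = D_3×(1+g_2)/(r−g_2) = 9019.09571/0.093 = 96979.52375
P_0 = D_1/(1+r)^1 + D_2/(1+r)^2 + D_3/(1+r)^3 + TV/(1+r)^3
    = 6611.78571 + 6428.78093 + 6250.84146 + 69028.10944 = 88319.51755

€88319.52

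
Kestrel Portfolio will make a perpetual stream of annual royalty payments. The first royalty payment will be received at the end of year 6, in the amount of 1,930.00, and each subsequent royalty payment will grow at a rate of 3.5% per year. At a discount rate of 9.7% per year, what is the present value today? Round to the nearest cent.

Value at end of year 5: C₁ / (r − g) = 1,930.00 / (0.097 − 0.035) = 31,129.0323
Discount to today: PV = 31,129.0323 / (1 + 0.097)^5 = 31,129.0323 / 1.588668 = 19,594.42

19594.42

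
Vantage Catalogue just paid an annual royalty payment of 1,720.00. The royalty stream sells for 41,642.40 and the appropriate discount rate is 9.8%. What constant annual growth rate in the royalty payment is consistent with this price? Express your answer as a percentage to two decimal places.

5.44%

P = D₀(1+g)/(r−g) ⇒ P(r−g) = D₀(1+g) ⇒ g(P+D₀) = P·r − D₀
g = (P·r − D₀)/(P + D₀) = (41,642.40×0.098 − 1,720.00) / (41,642.40 + 1,720.00) = 0.054447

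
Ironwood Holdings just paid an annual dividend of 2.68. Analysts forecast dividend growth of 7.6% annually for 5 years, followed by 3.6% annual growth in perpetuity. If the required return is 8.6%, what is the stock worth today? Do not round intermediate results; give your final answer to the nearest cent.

D_1 = 2.88368
D_2 = 3.10284
D_3 = 3.33866
D_4 = 3.59239
D_5 = 3.86542
Terminal value at year 5: TV = D_5×(1+g_2)/(r−g_2) = 4.00457/0.05 = 80.09140
P_0 = D_1/(1+r)^1 + D_2/(1+r)^2 + D_3/(1+r)^3 + D_4/(1+r)^4 + D_5/(1+r)^5 + TV/(1+r)^5
    = 2.65532 + 2.63087 + 2.60665 + 2.58264 + 2.55886 + 53.01964 = 66.05399

66.05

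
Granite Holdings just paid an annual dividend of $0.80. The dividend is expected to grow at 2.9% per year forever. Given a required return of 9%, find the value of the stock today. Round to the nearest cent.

D₁ = D₀ × (1 + g) = $0.80 × 1.029 = $0.8232
Growing perpetuity: P = D₁ / (r − g) = $0.8232 / (0.09 − 0.029) = $13.50

$13.50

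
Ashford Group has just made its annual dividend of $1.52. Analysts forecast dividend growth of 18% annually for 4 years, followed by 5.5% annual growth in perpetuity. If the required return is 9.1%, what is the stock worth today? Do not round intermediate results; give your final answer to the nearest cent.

D_1 = 1.79360
D_2 = 2.11645
D_3 = 2.49741
D_4 = 2.94694
Terminal value at year 4: TV = D_4×(1+g_2)/(r−g_2) = 3.10902/0.036 = 86.36178
P_0 = D_1/(1+r)^1 + D_2/(1+r)^2 + D_3/(1+r)^3 + D_4/(1+r)^4 + TV/(1+r)^4
    = 1.64400 + 1.77811 + 1.92316 + 2.08004 + 60.95686 = 68.38217

$68.38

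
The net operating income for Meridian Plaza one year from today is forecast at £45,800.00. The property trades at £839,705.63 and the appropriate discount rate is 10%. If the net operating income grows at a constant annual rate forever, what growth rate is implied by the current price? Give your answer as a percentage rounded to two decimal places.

4.55%

P = D₁/(r−g) ⇒ g = r − D₁/P = 0.1 − £45,800.00/£839,705.63 = 0.045457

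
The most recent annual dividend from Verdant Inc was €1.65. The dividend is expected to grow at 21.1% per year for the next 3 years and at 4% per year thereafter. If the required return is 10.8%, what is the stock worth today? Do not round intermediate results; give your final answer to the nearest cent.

€38.88

D_1 = 1.99815
D_2 = 2.41976
D_3 = 2.93033
Terminal value at year 3: TV = D_3×(1+g_2)/(r−g_2) = 3.04754/0.068 = 44.81680
P_0 = D_1/(1+r)^1 + D_2/(1+r)^2 + D_3/(1+r)^3 + TV/(1+r)^3
    = 1.80338 + 1.97103 + 2.15425 + 32.94743 = 38.87610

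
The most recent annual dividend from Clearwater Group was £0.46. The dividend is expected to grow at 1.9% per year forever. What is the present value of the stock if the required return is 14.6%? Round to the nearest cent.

£3.69

D₁ = D₀ × (1 + g) = £0.46 × 1.019 = £0.4687
Growing perpetuity: P = D₁ / (r − g) = £0.4687 / (0.146 − 0.019) = £3.69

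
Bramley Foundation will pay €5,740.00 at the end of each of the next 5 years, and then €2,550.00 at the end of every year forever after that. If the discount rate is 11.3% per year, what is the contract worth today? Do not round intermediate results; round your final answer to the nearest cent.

PV of 5-year annuity: €5,740.00 × [1 − (1+0.113)^−5] / 0.113 = 21055.31909
Perpetuity value at year 5: €2,550.00 / 0.113 = 22566.37168
PV of perpetuity: 22566.37168 / (1+0.113)^5 = 13212.52784
Total PV = 21055.31909 + 13212.52784 = 34267.84692

€34267.85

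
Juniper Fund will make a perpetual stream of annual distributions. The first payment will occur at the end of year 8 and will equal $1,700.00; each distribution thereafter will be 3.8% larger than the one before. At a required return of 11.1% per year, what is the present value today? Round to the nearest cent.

$11146.22

Value at end of year 7: C₁ / (r − g) = $1,700.00 / (0.111 − 0.038) = $23,287.6712
Discount to today: PV = $23,287.6712 / (1 + 0.111)^7 = $23,287.6712 / 2.089288 = $11,146.22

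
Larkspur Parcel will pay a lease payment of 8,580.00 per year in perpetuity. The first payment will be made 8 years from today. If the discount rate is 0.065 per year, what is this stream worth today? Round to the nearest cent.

Value at end of year 7: C / r = 8,580.00 / 0.065 = 132,000.0000
Discount to today: PV = 132,000.0000 / (1 + 0.065)^7 = 132,000.0000 / 1.553987 = 84,942.82

84942.82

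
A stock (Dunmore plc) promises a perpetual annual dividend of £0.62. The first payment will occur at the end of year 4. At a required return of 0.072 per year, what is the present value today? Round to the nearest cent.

Value at end of year 3: C / r = £0.62 / 0.072 = £8.6111
Discount to today: PV = £8.6111 / (1 + 0.072)^3 = £8.6111 / 1.231925 = £6.99

£6.99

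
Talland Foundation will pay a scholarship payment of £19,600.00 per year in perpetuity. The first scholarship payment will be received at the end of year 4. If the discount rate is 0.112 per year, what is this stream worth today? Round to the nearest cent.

Value at end of year 3: C / r = £19,600.00 / 0.112 = £175,000.0000
Discount to today: PV = £175,000.0000 / (1 + 0.112)^3 = £175,000.0000 / 1.375037 = £127,269.31

£127269.31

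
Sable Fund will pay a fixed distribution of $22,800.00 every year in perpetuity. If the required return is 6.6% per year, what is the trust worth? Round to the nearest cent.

Level perpetuity: PV = C / r = $22,800.00 / 0.066 = $345,454.55

$345454.55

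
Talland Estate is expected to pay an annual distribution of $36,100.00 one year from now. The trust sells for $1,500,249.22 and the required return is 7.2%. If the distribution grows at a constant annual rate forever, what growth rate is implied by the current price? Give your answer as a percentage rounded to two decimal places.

4.79%

P = D₁/(r−g) ⇒ g = r − D₁/P = 0.072 − $36,100.00/$1,500,249.22 = 0.047937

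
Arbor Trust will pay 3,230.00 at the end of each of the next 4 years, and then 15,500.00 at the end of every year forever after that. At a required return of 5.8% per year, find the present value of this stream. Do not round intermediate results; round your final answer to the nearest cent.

PV of 4-year annuity: 3,230.00 × [1 − (1+0.058)^−4] / 0.058 = 11243.73950
Perpetuity value at year 4: 15,500.00 / 0.058 = 267241.37931
PV of perpetuity: 267241.37931 / (1+0.058)^4 = 213285.35386
Total PV = 11243.73950 + 213285.35386 = 224529.09336

224529.09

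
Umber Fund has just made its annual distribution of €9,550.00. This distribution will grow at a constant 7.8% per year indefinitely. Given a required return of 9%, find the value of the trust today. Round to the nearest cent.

D₁ = D₀ × (1 + g) = €9,550.00 × 1.078 = €10,294.9000
Growing perpetuity: P = D₁ / (r − g) = €10,294.9000 / (0.09 − 0.078) = €857,908.33

€857908.33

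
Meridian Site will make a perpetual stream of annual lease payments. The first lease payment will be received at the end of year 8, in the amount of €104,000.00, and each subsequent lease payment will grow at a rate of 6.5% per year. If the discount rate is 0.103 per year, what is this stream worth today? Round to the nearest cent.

Value at end of year 7: C₁ / (r − g) = €104,000.00 / (0.103 − 0.065) = €2,736,842.1053
Discount to today: PV = €2,736,842.1053 / (1 + 0.103)^7 = €2,736,842.1053 / 1.986226 = €1,377,910.96

€1377910.96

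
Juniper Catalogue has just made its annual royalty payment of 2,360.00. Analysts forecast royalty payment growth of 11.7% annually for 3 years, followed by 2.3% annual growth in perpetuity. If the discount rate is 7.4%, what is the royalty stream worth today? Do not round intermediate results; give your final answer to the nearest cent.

60917.67

D_1 = 2636.12000
D_2 = 2944.54604
D_3 = 3289.05793
Terminal value at year 3: TV = D_3×(1+g_2)/(r−g_2) = 3364.70626/0.051 = 65974.63253
P_0 = D_1/(1+r)^1 + D_2/(1+r)^2 + D_3/(1+r)^3 + TV/(1+r)^3
    = 2454.48790 + 2552.75883 + 2654.96425 + 53255.45945 = 60917.67043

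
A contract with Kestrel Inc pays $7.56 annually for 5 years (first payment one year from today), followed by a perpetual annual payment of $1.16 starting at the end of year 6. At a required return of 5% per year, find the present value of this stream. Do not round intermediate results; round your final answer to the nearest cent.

$50.91

PV of 5-year annuity: $7.56 × [1 − (1+0.05)^−5] / 0.05 = 32.73084
Perpetuity value at year 5: $1.16 / 0.05 = 23.20000
PV of perpetuity: 23.20000 / (1+0.05)^5 = 18.17781
Total PV = 32.73084 + 18.17781 = 50.90865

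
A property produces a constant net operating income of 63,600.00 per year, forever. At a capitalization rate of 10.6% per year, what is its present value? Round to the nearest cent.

Level perpetuity: PV = C / r = 63,600.00 / 0.106 = 600,000.00

600000.00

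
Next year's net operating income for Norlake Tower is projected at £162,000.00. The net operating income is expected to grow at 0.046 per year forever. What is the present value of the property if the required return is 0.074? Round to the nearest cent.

£5785714.29

Growing perpetuity: P = D₁ / (r − g) = £162,000.0000 / (0.074 − 0.046) = £5,785,714.29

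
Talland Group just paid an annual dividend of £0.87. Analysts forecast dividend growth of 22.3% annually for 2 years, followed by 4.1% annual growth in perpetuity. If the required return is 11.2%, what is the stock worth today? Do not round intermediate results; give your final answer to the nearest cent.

£17.44

D_1 = 1.06401
D_2 = 1.30128
Terminal value at year 2: TV = D_2×(1+g_2)/(r−g_2) = 1.35464/0.071 = 19.07939
P_0 = D_1/(1+r)^1 + D_2/(1+r)^2 + TV/(1+r)^2
    = 0.95684 + 1.05236 + 15.42961 = 17.43881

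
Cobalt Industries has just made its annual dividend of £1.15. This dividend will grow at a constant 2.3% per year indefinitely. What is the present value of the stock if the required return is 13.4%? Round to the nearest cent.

£10.60

D₁ = D₀ × (1 + g) = £1.15 × 1.023 = £1.1765
Growing perpetuity: P = D₁ / (r − g) = £1.1765 / (0.134 − 0.023) = £10.60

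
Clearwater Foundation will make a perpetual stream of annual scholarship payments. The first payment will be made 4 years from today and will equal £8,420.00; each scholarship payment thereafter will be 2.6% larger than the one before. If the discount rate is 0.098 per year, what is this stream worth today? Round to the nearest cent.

£88343.09

Value at end of year 3: C₁ / (r − g) = £8,420.00 / (0.098 − 0.026) = £116,944.4444
Discount to today: PV = £116,944.4444 / (1 + 0.098)^3 = £116,944.4444 / 1.323753 = £88,343.09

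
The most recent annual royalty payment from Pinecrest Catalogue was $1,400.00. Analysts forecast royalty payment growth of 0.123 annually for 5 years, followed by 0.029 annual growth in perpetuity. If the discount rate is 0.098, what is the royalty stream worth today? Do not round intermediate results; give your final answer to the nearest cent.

$30858.75

D_1 = 1572.20000
D_2 = 1765.58060
D_3 = 1982.74701
D_4 = 2226.62490
D_5 = 2500.49976
Terminal value at year 5: TV = D_5×(1+g_2)/(r−g_2) = 2573.01425/0.069 = 37290.06162
P_0 = D_1/(1+r)^1 + D_2/(1+r)^2 + D_3/(1+r)^3 + D_4/(1+r)^4 + D_5/(1+r)^5 + TV/(1+r)^5
    = 1431.87614 + 1464.47805 + 1497.82227 + 1531.92569 + 1566.80560 + 23365.84010 = 30858.74787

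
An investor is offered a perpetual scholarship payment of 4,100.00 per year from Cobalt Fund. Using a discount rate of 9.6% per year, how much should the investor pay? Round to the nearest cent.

42708.33

Level perpetuity: PV = C / r = 4,100.00 / 0.096 = 42,708.33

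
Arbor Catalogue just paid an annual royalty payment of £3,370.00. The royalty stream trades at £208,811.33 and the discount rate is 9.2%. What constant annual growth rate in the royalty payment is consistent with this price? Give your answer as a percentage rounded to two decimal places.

P = D₀(1+g)/(r−g) ⇒ P(r−g) = D₀(1+g) ⇒ g(P+D₀) = P·r − D₀
g = (P·r − D₀)/(P + D₀) = (£208,811.33×0.092 − £3,370.00) / (£208,811.33 + £3,370.00) = 0.074656

7.47%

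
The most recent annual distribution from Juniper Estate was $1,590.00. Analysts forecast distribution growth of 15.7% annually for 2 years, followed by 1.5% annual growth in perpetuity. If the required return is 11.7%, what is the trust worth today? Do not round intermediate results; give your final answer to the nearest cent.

D_1 = 1839.63000
D_2 = 2128.45191
Terminal value at year 2: TV = D_2×(1+g_2)/(r−g_2) = 2160.37869/0.102 = 21180.18322
P_0 = D_1/(1+r)^1 + D_2/(1+r)^2 + TV/(1+r)^2
    = 1646.93823 + 1705.91542 + 16975.53094 = 20328.38459

$20328.38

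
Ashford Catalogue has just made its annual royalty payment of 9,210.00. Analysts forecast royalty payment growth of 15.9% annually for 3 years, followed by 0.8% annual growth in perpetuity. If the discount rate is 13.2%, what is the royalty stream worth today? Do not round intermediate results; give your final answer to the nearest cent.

D_1 = 10674.39000
D_2 = 12371.61801
D_3 = 14338.70527
Terminal value at year 3: TV = D_3×(1+g_2)/(r−g_2) = 14453.41492/0.124 = 116559.79771
P_0 = D_1/(1+r)^1 + D_2/(1+r)^2 + D_3/(1+r)^3 + TV/(1+r)^3
    = 9429.67314 + 9654.58584 + 9884.86307 + 80354.37074 = 109323.49280

109323.49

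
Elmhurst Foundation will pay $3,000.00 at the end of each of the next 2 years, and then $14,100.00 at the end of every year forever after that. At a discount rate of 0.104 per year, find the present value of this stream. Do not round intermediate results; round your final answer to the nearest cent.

PV of 2-year annuity: $3,000.00 × [1 − (1+0.104)^−2] / 0.104 = 5178.79647
Perpetuity value at year 2: $14,100.00 / 0.104 = 135576.92308
PV of perpetuity: 135576.92308 / (1+0.104)^2 = 111236.57966
Total PV = 5178.79647 + 111236.57966 = 116415.37613

$116415.38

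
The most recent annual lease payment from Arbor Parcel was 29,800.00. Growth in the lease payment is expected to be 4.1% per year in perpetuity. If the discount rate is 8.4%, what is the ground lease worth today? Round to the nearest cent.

721437.21

D₁ = D₀ × (1 + g) = 29,800.00 × 1.041 = 31,021.8000
Growing perpetuity: P = D₁ / (r − g) = 31,021.8000 / (0.084 − 0.041) = 721,437.21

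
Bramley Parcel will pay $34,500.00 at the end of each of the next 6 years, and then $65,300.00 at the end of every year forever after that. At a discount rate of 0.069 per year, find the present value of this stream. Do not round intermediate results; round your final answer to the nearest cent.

$799113.07

PV of 6-year annuity: $34,500.00 × [1 − (1+0.069)^−6] / 0.069 = 164954.51251
Perpetuity value at year 6: $65,300.00 / 0.069 = 946376.81159
PV of perpetuity: 946376.81159 / (1+0.069)^6 = 634158.56038
Total PV = 164954.51251 + 634158.56038 = 799113.07289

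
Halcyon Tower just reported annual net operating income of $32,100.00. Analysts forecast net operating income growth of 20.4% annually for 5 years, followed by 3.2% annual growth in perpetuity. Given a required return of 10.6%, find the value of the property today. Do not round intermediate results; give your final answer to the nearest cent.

D_1 = 38648.40000
D_2 = 46532.67360
D_3 = 56025.33901
D_4 = 67454.50817
D_5 = 81215.22784
Terminal value at year 5: TV = D_5×(1+g_2)/(r−g_2) = 83814.11513/0.074 = 1132623.17745
P_0 = D_1/(1+r)^1 + D_2/(1+r)^2 + D_3/(1+r)^3 + D_4/(1+r)^4 + D_5/(1+r)^5 + TV/(1+r)^5
    = 34944.30380 + 38040.63451 + 41411.32365 + 45080.68144 + 49075.17220 + 684399.69879 = 892951.81439

$892951.81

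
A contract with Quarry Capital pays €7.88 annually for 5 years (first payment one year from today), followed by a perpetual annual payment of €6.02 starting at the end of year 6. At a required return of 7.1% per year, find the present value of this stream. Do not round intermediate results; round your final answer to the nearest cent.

PV of 5-year annuity: €7.88 × [1 − (1+0.071)^−5] / 0.071 = 32.22323
Perpetuity value at year 5: €6.02 / 0.071 = 84.78873
PV of perpetuity: 84.78873 / (1+0.071)^5 = 60.17149
Total PV = 32.22323 + 60.17149 = 92.39472

€92.39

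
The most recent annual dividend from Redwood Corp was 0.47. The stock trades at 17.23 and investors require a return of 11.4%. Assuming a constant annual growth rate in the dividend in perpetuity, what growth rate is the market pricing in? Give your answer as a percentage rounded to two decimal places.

P = D₀(1+g)/(r−g) ⇒ P(r−g) = D₀(1+g) ⇒ g(P+D₀) = P·r − D₀
g = (P·r − D₀)/(P + D₀) = (17.23×0.114 − 0.47) / (17.23 + 0.47) = 0.084419

8.44%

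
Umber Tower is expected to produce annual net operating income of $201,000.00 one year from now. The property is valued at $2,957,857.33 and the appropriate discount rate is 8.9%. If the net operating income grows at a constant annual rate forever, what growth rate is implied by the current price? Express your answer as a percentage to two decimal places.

P = D₁/(r−g) ⇒ g = r − D₁/P = 0.089 − $201,000.00/$2,957,857.33 = 0.021045

2.10%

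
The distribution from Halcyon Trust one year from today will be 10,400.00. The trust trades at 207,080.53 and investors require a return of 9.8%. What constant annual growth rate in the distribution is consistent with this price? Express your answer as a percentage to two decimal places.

P = D₁/(r−g) ⇒ g = r − D₁/P = 0.098 − 10,400.00/207,080.53 = 0.047778

4.78%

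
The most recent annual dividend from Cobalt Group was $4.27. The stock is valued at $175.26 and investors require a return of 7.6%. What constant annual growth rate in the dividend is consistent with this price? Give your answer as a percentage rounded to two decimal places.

5.04%

P = D₀(1+g)/(r−g) ⇒ P(r−g) = D₀(1+g) ⇒ g(P+D₀) = P·r − D₀
g = (P·r − D₀)/(P + D₀) = ($175.26×0.076 − $4.27) / ($175.26 + $4.27) = 0.050408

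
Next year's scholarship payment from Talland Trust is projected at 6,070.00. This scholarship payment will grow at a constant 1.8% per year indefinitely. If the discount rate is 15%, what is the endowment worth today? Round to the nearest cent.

Growing perpetuity: P = D₁ / (r − g) = 6,070.0000 / (0.15 − 0.018) = 45,984.85

45984.85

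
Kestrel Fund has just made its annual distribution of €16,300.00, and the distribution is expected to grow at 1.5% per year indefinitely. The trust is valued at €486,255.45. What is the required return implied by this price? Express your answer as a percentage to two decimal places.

4.90%

D₁ = €16,300.00 × 1.015 = €16,544.5000
P = D₁/(r − g) ⇒ r = D₁/P + g = €16,544.5000/€486,255.45 + 0.015 = 0.034024 + 0.015 = 0.049024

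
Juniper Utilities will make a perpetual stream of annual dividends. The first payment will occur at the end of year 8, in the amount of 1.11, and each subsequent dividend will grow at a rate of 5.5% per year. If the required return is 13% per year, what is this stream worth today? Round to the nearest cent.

Value at end of year 7: C₁ / (r − g) = 1.11 / (0.13 − 0.055) = 14.8000
Discount to today: PV = 14.8000 / (1 + 0.13)^7 = 14.8000 / 2.352605 = 6.29

6.29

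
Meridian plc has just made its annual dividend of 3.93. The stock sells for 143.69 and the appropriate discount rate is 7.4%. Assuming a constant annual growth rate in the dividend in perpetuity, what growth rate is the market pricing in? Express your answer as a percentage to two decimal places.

P = D₀(1+g)/(r−g) ⇒ P(r−g) = D₀(1+g) ⇒ g(P+D₀) = P·r − D₀
g = (P·r − D₀)/(P + D₀) = (143.69×0.074 − 3.93) / (143.69 + 3.93) = 0.045408

4.54%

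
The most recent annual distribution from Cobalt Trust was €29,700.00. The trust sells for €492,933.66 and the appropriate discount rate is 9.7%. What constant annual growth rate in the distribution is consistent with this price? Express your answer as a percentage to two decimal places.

3.47%

P = D₀(1+g)/(r−g) ⇒ P(r−g) = D₀(1+g) ⇒ g(P+D₀) = P·r − D₀
g = (P·r − D₀)/(P + D₀) = (€492,933.66×0.097 − €29,700.00) / (€492,933.66 + €29,700.00) = 0.034660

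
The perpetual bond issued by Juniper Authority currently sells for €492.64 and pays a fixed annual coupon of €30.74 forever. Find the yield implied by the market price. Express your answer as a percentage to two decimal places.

P = C/r ⇒ r = C/P = €30.74/€492.64 = 0.062399

6.24%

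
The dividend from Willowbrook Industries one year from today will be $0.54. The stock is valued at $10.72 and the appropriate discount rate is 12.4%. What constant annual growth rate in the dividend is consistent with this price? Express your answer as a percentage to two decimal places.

P = D₁/(r−g) ⇒ g = r − D₁/P = 0.124 − $0.54/$10.72 = 0.073627

7.36%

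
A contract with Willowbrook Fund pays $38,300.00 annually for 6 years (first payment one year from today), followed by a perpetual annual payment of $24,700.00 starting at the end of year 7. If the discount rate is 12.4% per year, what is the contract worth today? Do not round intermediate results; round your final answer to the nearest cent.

PV of 6-year annuity: $38,300.00 × [1 − (1+0.124)^−6] / 0.124 = 155699.02476
Perpetuity value at year 6: $24,700.00 / 0.124 = 199193.54839
PV of perpetuity: 199193.54839 / (1+0.124)^6 = 98781.90579
Total PV = 155699.02476 + 98781.90579 = 254480.93055

$254480.93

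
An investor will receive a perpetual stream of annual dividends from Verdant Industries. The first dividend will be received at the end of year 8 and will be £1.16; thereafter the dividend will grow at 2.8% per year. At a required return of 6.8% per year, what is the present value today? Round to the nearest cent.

£18.30

Value at end of year 7: C₁ / (r − g) = £1.16 / (0.068 − 0.028) = £29.0000
Discount to today: PV = £29.0000 / (1 + 0.068)^7 = £29.0000 / 1.584889 = £18.30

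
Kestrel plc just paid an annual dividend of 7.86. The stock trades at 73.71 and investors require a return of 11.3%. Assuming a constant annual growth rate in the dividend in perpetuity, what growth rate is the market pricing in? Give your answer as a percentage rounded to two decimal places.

0.58%

P = D₀(1+g)/(r−g) ⇒ P(r−g) = D₀(1+g) ⇒ g(P+D₀) = P·r − D₀
g = (P·r − D₀)/(P + D₀) = (73.71×0.113 − 7.86) / (73.71 + 7.86) = 0.005752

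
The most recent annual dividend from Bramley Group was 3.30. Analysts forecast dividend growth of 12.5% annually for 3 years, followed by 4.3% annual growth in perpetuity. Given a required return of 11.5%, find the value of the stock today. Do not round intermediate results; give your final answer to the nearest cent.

59.18

D_1 = 3.71250
D_2 = 4.17656
D_3 = 4.69863
Terminal value at year 3: TV = D_3×(1+g_2)/(r−g_2) = 4.90067/0.072 = 68.06492
P_0 = D_1/(1+r)^1 + D_2/(1+r)^2 + D_3/(1+r)^3 + TV/(1+r)^3
    = 3.32960 + 3.35946 + 3.38959 + 49.10195 = 59.18059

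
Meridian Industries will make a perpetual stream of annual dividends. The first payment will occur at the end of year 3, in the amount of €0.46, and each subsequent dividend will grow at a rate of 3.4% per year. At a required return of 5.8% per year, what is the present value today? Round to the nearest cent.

Value at end of year 2: C₁ / (r − g) = €0.46 / (0.058 − 0.034) = €19.1667
Discount to today: PV = €19.1667 / (1 + 0.058)^2 = €19.1667 / 1.119364 = €17.12

€17.12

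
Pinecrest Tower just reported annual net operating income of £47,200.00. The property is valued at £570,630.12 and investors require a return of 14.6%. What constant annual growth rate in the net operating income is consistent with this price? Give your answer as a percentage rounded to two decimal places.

5.84%

P = D₀(1+g)/(r−g) ⇒ P(r−g) = D₀(1+g) ⇒ g(P+D₀) = P·r − D₀
g = (P·r − D₀)/(P + D₀) = (£570,630.12×0.146 − £47,200.00) / (£570,630.12 + £47,200.00) = 0.058450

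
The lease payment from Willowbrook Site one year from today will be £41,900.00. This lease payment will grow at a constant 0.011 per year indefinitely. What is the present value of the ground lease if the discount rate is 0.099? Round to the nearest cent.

Growing perpetuity: P = D₁ / (r − g) = £41,900.0000 / (0.099 − 0.011) = £476,136.36

£476136.36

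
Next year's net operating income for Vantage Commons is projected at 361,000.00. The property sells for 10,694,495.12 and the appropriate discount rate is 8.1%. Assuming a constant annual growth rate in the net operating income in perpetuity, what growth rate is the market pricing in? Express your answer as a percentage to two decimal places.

P = D₁/(r−g) ⇒ g = r − D₁/P = 0.081 − 361,000.00/10,694,495.12 = 0.047244

4.72%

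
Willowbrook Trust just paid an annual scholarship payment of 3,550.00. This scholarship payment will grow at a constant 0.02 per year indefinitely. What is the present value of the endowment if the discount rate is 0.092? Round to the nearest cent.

50291.67

D₁ = D₀ × (1 + g) = 3,550.00 × 1.02 = 3,621.0000
Growing perpetuity: P = D₁ / (r − g) = 3,621.0000 / (0.092 − 0.02) = 50,291.67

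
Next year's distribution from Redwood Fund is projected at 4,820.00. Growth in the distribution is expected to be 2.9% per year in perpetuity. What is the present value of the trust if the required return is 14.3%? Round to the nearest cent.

42280.70

Growing perpetuity: P = D₁ / (r − g) = 4,820.0000 / (0.143 − 0.029) = 42,280.70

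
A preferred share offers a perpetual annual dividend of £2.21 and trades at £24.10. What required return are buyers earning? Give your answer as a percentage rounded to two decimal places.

P = C/r ⇒ r = C/P = £2.21/£24.10 = 0.091701

9.17%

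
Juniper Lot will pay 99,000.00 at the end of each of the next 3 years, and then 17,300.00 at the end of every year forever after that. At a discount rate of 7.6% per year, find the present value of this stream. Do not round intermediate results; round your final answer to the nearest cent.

PV of 3-year annuity: 99,000.00 × [1 − (1+0.076)^−3] / 0.076 = 256985.31922
Perpetuity value at year 3: 17,300.00 / 0.076 = 227631.57895
PV of perpetuity: 227631.57895 / (1+0.076)^3 = 182724.04337
Total PV = 256985.31922 + 182724.04337 = 439709.36259

439709.36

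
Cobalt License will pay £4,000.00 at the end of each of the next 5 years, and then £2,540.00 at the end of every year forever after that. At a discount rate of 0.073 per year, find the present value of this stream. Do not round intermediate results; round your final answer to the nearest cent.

PV of 5-year annuity: £4,000.00 × [1 − (1+0.073)^−5] / 0.073 = 16269.88655
Perpetuity value at year 5: £2,540.00 / 0.073 = 34794.52055
PV of perpetuity: 34794.52055 / (1+0.073)^5 = 24463.14259
Total PV = 16269.88655 + 24463.14259 = 40733.02914

£40733.03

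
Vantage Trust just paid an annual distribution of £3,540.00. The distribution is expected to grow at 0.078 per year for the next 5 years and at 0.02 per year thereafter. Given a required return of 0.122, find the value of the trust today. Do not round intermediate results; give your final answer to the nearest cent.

£44705.67

D_1 = 3816.12000
D_2 = 4113.77736
D_3 = 4434.65199
D_4 = 4780.55485
D_5 = 5153.43813
Terminal value at year 5: TV = D_5×(1+g_2)/(r−g_2) = 5256.50689/0.102 = 51534.38128
P_0 = D_1/(1+r)^1 + D_2/(1+r)^2 + D_3/(1+r)^3 + D_4/(1+r)^4 + D_5/(1+r)^5 + TV/(1+r)^5
    = 3401.17647 + 3267.79700 + 3139.64810 + 3016.52464 + 2898.22956 + 28982.29560 = 44705.67138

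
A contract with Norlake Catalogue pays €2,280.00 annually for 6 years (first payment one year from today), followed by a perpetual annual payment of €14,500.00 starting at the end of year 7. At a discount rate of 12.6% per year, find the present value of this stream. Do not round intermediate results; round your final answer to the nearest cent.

€65680.26

PV of 6-year annuity: €2,280.00 × [1 − (1+0.126)^−6] / 0.126 = 9216.85340
Perpetuity value at year 6: €14,500.00 / 0.126 = 115079.36508
PV of perpetuity: 115079.36508 / (1+0.126)^6 = 56463.41143
Total PV = 9216.85340 + 56463.41143 = 65680.26484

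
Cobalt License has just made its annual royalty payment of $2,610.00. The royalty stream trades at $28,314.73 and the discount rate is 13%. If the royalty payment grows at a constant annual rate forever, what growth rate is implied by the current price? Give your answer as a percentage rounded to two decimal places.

P = D₀(1+g)/(r−g) ⇒ P(r−g) = D₀(1+g) ⇒ g(P+D₀) = P·r − D₀
g = (P·r − D₀)/(P + D₀) = ($28,314.73×0.13 − $2,610.00) / ($28,314.73 + $2,610.00) = 0.034630

3.46%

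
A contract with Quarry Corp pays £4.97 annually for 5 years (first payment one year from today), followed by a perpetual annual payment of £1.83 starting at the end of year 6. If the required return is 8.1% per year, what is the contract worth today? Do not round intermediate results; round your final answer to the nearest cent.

£35.10

PV of 5-year annuity: £4.97 × [1 − (1+0.081)^−5] / 0.081 = 19.79158
Perpetuity value at year 5: £1.83 / 0.081 = 22.59259
PV of perpetuity: 22.59259 / (1+0.081)^5 = 15.30515
Total PV = 19.79158 + 15.30515 = 35.09673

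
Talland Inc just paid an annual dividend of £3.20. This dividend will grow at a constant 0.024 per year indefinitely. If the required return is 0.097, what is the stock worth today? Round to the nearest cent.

£44.89

D₁ = D₀ × (1 + g) = £3.20 × 1.024 = £3.2768
Growing perpetuity: P = D₁ / (r − g) = £3.2768 / (0.097 − 0.024) = £44.89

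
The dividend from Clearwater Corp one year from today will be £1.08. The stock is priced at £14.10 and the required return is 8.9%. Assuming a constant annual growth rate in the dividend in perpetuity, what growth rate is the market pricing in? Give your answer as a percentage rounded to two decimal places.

P = D₁/(r−g) ⇒ g = r − D₁/P = 0.089 − £1.08/£14.10 = 0.012404

1.24%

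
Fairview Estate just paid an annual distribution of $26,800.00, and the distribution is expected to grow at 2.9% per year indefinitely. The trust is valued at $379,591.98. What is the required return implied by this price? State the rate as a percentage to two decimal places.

10.16%

D₁ = $26,800.00 × 1.029 = $27,577.2000
P = D₁/(r − g) ⇒ r = D₁/P + g = $27,577.2000/$379,591.98 + 0.029 = 0.072650 + 0.029 = 0.101650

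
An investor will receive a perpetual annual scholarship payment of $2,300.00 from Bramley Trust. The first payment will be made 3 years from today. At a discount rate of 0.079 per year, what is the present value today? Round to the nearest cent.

$25006.78

Value at end of year 2: C / r = $2,300.00 / 0.079 = $29,113.9241
Discount to today: PV = $29,113.9241 / (1 + 0.079)^2 = $29,113.9241 / 1.164241 = $25,006.78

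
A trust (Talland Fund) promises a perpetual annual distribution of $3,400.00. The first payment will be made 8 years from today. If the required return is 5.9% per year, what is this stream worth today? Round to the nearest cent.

Value at end of year 7: C / r = $3,400.00 / 0.059 = $57,627.1186
Discount to today: PV = $57,627.1186 / (1 + 0.059)^7 = $57,627.1186 / 1.493729 = $38,579.37

$38579.37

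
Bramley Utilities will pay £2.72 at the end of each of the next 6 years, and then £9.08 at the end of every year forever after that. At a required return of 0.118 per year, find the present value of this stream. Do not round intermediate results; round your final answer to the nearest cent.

PV of 6-year annuity: £2.72 × [1 − (1+0.118)^−6] / 0.118 = 11.24666
Perpetuity value at year 6: £9.08 / 0.118 = 76.94915
PV of perpetuity: 76.94915 / (1+0.118)^6 = 39.40515
Total PV = 11.24666 + 39.40515 = 50.65181

£50.65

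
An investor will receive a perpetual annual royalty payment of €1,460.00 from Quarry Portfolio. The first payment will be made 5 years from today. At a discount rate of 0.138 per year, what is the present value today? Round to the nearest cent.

€6308.19

Value at end of year 4: C / r = €1,460.00 / 0.138 = €10,579.7101
Discount to today: PV = €10,579.7101 / (1 + 0.138)^4 = €10,579.7101 / 1.677139 = €6,308.19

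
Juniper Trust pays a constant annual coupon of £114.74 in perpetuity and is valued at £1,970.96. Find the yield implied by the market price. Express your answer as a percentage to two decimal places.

P = C/r ⇒ r = C/P = £114.74/£1,970.96 = 0.058215

5.82%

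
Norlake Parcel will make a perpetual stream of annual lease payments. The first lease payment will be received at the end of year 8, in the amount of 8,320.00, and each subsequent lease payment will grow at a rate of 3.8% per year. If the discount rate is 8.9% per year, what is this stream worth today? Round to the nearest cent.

89816.89

Value at end of year 7: C₁ / (r − g) = 8,320.00 / (0.089 − 0.038) = 163,137.2549
Discount to today: PV = 163,137.2549 / (1 + 0.089)^7 = 163,137.2549 / 1.816332 = 89,816.89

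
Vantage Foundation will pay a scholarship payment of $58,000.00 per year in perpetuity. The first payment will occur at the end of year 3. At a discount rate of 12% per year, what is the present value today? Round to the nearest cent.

$385310.37

Value at end of year 2: C / r = $58,000.00 / 0.12 = $483,333.3333
Discount to today: PV = $483,333.3333 / (1 + 0.12)^2 = $483,333.3333 / 1.254400 = $385,310.37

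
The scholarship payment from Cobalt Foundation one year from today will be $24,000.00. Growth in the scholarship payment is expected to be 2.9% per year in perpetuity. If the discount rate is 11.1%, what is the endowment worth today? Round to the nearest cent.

$292682.93

Growing perpetuity: P = D₁ / (r − g) = $24,000.0000 / (0.111 − 0.029) = $292,682.93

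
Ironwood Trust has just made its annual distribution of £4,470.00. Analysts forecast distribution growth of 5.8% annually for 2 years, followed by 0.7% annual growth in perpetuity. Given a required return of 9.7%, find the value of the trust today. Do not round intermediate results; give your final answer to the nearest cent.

D_1 = 4729.26000
D_2 = 5003.55708
Terminal value at year 2: TV = D_2×(1+g_2)/(r−g_2) = 5038.58198/0.09 = 55984.24422
P_0 = D_1/(1+r)^1 + D_2/(1+r)^2 + TV/(1+r)^2
    = 4311.08478 + 4157.81923 + 46521.37737 = 54990.28137

£54990.28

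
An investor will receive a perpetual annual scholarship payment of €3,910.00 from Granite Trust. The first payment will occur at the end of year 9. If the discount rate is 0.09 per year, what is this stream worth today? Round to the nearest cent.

Value at end of year 8: C / r = €3,910.00 / 0.09 = €43,444.4444
Discount to today: PV = €43,444.4444 / (1 + 0.09)^8 = €43,444.4444 / 1.992563 = €21,803.30

€21803.30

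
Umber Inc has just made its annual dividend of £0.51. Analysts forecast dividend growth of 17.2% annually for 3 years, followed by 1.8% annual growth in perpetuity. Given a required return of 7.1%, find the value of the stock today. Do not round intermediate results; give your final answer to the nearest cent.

£14.67

D_1 = 0.59772
D_2 = 0.70053
D_3 = 0.82102
Terminal value at year 3: TV = D_3×(1+g_2)/(r−g_2) = 0.83580/0.053 = 15.76975
P_0 = D_1/(1+r)^1 + D_2/(1+r)^2 + D_3/(1+r)^3 + TV/(1+r)^3
    = 0.55810 + 0.61073 + 0.66832 + 12.83679 = 14.67393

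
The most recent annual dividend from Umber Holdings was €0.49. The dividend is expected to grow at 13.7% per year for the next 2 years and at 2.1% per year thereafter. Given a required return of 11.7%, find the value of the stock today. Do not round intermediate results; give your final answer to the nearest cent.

€6.41

D_1 = 0.55713
D_2 = 0.63346
Terminal value at year 2: TV = D_2×(1+g_2)/(r−g_2) = 0.64676/0.096 = 6.73708
P_0 = D_1/(1+r)^1 + D_2/(1+r)^2 + TV/(1+r)^2
    = 0.49877 + 0.50770 + 5.39964 = 6.40612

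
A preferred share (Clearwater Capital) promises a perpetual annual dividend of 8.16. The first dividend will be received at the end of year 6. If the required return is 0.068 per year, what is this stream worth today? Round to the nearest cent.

86.36

Value at end of year 5: C / r = 8.16 / 0.068 = 120.0000
Discount to today: PV = 120.0000 / (1 + 0.068)^5 = 120.0000 / 1.389493 = 86.36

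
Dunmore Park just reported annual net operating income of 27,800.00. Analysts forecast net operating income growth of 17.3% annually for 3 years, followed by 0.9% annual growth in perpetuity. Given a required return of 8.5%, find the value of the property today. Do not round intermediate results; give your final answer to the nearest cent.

564041.14

D_1 = 32609.40000
D_2 = 38250.82620
D_3 = 44868.21913
Terminal value at year 3: TV = D_3×(1+g_2)/(r−g_2) = 45272.03310/0.076 = 595684.64612
P_0 = D_1/(1+r)^1 + D_2/(1+r)^2 + D_3/(1+r)^3 + TV/(1+r)^3
    = 30054.74654 + 32492.36654 + 35127.69212 + 466366.33355 = 564041.13876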